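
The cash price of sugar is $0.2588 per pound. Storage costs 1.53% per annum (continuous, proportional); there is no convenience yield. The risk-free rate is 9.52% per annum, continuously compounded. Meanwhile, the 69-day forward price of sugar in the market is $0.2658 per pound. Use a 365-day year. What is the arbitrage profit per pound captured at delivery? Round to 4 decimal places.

Fair forward: F* = S·e^(carry·T), with carry = (r + u) = 0.0952 + 0.0153 = 0.1105
F* = 0.2588 · e^(0.1105 × 69/365) = 0.2588 · e^0.020889 = 0.2588 × 1.021109 = $0.2643
Market $0.2658 > fair $0.2643: forward overpriced → cash-and-carry (buy spot, short the forward).
At maturity, profit = |F_mkt − F*| = |0.2658 − 0.2643| = $0.0015 per pound

$0.0015 per pound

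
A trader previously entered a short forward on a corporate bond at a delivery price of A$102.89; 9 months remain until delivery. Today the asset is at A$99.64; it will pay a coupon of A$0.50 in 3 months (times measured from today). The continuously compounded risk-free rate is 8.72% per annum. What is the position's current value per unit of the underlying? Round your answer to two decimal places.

-A$2.77

PV(remaining coupons) I = 0.50·e^(−0.0872·3/12) = 0.4892
Current forward F = (S − I)·e^(rT) = (99.64 − 0.4892)·e^(0.0872·9/12) = 99.1508 × 1.067586 = 105.8520
Value (long) = (F − K)·e^(−rT) = (105.8520 − 102.89) × 0.936693 = 2.7745
Short position value = −(long value) = -A$2.77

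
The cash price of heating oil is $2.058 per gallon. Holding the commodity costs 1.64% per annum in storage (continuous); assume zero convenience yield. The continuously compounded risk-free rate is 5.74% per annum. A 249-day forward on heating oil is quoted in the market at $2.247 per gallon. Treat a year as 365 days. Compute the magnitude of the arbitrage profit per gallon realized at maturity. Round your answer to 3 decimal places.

$0.083 per gallon

Fair forward: F* = S·e^(carry·T), with carry = (r + u) = 0.0574 + 0.0164 = 0.0738
F* = 2.058 · e^(0.0738 × 249/365) = 2.058 · e^0.050346 = 2.058 × 1.051635 = $2.1643
Market $2.247 > fair $2.1643: forward overpriced → cash-and-carry (buy spot, short the forward).
At maturity, profit = |F_mkt − F*| = |2.247 − 2.1643| = $0.083 per gallon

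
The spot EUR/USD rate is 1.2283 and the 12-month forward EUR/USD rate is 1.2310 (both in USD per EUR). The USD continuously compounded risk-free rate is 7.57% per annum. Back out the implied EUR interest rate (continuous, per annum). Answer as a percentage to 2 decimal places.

7.35%

F = S·e^((r_USD − r_EUR)T) ⇒ r_EUR = r_USD − ln(F/S)/T
ln(1.2310/1.2283) = 0.002196; /(12/12) = 0.002196
r_EUR = 0.0757 − 0.002196 = 0.073504
r_EUR = 7.35%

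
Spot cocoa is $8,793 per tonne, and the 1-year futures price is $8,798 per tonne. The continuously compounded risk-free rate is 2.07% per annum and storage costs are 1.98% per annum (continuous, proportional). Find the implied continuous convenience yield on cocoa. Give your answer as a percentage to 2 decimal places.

F = S·e^((r+u−y)T) ⇒ (r+u−y) = ln(F/S)/T
ln(8798/8793) = 0.000568; /T ⇒ 0.000568
y = r + u − ln(F/S)/T = 0.0207 + 0.0198 − 0.000568 = 0.039932
y = 3.99%

3.99%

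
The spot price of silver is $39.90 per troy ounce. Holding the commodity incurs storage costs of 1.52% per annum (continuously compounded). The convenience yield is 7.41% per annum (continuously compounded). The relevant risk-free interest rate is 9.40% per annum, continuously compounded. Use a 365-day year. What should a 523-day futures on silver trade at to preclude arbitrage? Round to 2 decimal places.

$41.96 per troy ounce

Net carry = r + u − y = 0.0940 + 0.0152 − 0.0741 = 0.0351
F = S·e^((r+u−y)T) = 39.90 · e^(0.0351 × 523/365) = 39.90 · e^0.050294
= 39.90 × 1.051580 = $41.96 per troy ounce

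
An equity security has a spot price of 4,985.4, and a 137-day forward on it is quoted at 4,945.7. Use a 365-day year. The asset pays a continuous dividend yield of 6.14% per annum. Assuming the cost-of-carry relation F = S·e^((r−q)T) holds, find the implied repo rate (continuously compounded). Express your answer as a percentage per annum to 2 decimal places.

4.01%

From F = S·e^((r−q)T): (r − q) = ln(F/S)/T
ln(4945.7/4985.4) = ln(0.992037) = -0.007995
(r − q) = -0.007995 / (137/365) = -0.021301
r = ln(F/S)/T + q = -0.021301 + 0.0614 = 0.040099
r = 4.01%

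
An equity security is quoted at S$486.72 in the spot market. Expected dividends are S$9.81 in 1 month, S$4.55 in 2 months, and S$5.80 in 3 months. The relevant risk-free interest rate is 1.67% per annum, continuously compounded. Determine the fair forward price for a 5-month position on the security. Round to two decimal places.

PV(dividends) I = 9.81·e^(−0.0167·1/12) + 4.55·e^(−0.0167·2/12) + 5.80·e^(−0.0167·3/12)
I = 9.7964 + 4.5374 + 5.7758 = 20.1096
F = (S − I)·e^(rT) = (486.72 − 20.1096) · e^(0.0167·5/12)
= 466.6104 · e^0.006958 = 466.6104 × 1.006982 = S$469.87

S$469.87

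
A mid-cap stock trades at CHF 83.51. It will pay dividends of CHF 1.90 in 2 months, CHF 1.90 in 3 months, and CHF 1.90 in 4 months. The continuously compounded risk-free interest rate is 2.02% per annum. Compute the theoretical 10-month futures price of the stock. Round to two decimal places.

CHF 79.16

PV(dividends) I = 1.90·e^(−0.0202·2/12) + 1.90·e^(−0.0202·3/12) + 1.90·e^(−0.0202·4/12)
I = 1.8936 + 1.8904 + 1.8872 = 5.6712
F = (S − I)·e^(rT) = (83.51 − 5.6712) · e^(0.0202·10/12)
= 77.8388 · e^0.016833 = 77.8388 × 1.016975 = CHF 79.16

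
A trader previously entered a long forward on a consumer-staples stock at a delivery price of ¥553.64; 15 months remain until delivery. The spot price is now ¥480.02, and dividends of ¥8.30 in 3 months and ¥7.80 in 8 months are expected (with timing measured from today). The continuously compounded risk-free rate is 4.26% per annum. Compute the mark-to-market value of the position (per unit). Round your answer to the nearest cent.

PV(remaining dividends) I = 8.30·e^(−0.0426·3/12) + 7.80·e^(−0.0426·8/12) = 15.7937
Current forward F = (S − I)·e^(rT) = (480.02 − 15.7937)·e^(0.0426·15/12) = 464.2263 × 1.054693 = 489.6162
Value (long) = (F − K)·e^(−rT) = (489.6162 − 553.64) × 0.948143 = -60.7037
Value = -¥60.70

-¥60.70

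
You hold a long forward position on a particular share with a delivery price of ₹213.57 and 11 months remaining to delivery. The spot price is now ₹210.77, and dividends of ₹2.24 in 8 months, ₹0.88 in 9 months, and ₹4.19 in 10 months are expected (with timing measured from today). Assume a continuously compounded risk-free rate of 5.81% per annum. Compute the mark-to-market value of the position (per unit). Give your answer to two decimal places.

₹1.29

PV(remaining dividends) I = 2.24·e^(−0.0581·8/12) + 0.88·e^(−0.0581·9/12) + 4.19·e^(−0.0581·10/12) = 6.9893
Current forward F = (S − I)·e^(rT) = (210.77 − 6.9893)·e^(0.0581·11/12) = 203.7807 × 1.054702 = 214.9279
Value (long) = (F − K)·e^(−rT) = (214.9279 − 213.57) × 0.948135 = 1.2875
Value = ₹1.29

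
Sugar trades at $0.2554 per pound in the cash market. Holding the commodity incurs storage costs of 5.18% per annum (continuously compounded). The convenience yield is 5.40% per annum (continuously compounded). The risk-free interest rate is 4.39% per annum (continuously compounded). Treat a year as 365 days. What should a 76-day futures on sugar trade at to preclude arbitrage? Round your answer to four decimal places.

Net carry = r + u − y = 0.0439 + 0.0518 − 0.0540 = 0.0417
F = S·e^((r+u−y)T) = 0.2554 · e^(0.0417 × 76/365) = 0.2554 · e^0.008683
= 0.2554 × 1.008721 = $0.2576 per pound

$0.2576 per pound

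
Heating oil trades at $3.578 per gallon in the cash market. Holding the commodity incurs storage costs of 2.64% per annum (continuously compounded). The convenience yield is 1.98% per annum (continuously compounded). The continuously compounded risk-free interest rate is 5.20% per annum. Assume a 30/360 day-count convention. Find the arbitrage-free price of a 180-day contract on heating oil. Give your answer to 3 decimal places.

Net carry = r + u − y = 0.0520 + 0.0264 − 0.0198 = 0.0586
F = S·e^((r+u−y)T) = 3.578 · e^(0.0586 × 180/360) = 3.578 · e^0.029300
= 3.578 × 1.029733 = $3.684 per gallon

$3.684 per gallon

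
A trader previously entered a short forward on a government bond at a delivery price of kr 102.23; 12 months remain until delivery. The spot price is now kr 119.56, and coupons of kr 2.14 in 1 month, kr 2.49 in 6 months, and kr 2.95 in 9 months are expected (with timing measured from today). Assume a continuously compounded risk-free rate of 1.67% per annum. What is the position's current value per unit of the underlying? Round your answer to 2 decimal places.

-kr 11.50

PV(remaining coupons) I = 2.14·e^(−0.0167·1/12) + 2.49·e^(−0.0167·6/12) + 2.95·e^(−0.0167·9/12) = 7.5196
Current forward F = (S − I)·e^(rT) = (119.56 − 7.5196)·e^(0.0167·12/12) = 112.0404 × 1.016840 = 113.9272
Value (long) = (F − K)·e^(−rT) = (113.9272 − 102.23) × 0.983439 = 11.5035
Short position value = −(long value) = -kr 11.50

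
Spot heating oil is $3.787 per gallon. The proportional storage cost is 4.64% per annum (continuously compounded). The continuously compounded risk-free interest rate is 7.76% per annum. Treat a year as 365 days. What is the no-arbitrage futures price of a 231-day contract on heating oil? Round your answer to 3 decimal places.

$4.096 per gallon

Net carry = r + u − y = 0.0776 + 0.0464 − 0.0000 = 0.1240
F = S·e^((r+u−y)T) = 3.787 · e^(0.1240 × 231/365) = 3.787 · e^0.078477
= 3.787 × 1.081638 = $4.096 per gallon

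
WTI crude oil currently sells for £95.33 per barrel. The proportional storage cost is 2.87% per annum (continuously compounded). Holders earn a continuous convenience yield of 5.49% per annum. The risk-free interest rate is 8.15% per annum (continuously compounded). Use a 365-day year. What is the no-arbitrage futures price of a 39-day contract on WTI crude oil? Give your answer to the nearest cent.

£95.89 per barrel

Net carry = r + u − y = 0.0815 + 0.0287 − 0.0549 = 0.0553
F = S·e^((r+u−y)T) = 95.33 · e^(0.0553 × 39/365) = 95.33 · e^0.005909
= 95.33 × 1.005926 = £95.89 per barrel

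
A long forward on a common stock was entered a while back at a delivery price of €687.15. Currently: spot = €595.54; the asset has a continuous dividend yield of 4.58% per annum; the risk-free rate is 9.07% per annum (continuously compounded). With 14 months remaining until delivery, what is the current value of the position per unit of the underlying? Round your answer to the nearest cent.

Current fair forward for the remaining 14 months: F = S·e^((r − q)·T), (r − q) = 0.0907 − 0.0458 = 0.0449
F = 595.54 · e^(0.0449 × 14/12) = 595.54 × 1.053780 = 627.5681
Value of long forward = (F − K)·e^(−rT) = (627.5681 − 687.15) · e^(−0.0907·14/12)
= -59.5819 × 0.899590 = -53.60

-€53.60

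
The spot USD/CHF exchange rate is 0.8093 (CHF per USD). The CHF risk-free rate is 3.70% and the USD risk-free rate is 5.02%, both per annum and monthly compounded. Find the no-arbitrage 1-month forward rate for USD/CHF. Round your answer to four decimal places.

By covered interest parity, F = S · (1+r_CHF/12)^(12T) / (1+r_USD/12)^(12T)
= 0.8093 × 1.003083 / 1.004183 = 0.8093 × 0.998905
F = 0.8084 CHF per USD

0.8084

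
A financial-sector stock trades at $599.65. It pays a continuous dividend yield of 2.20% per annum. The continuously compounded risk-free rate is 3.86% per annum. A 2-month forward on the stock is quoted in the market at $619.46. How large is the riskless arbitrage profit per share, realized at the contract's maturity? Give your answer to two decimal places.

Fair forward: F* = S·e^(carry·T), with carry = (r − q) = 0.0386 − 0.0220 = 0.0166
F* = 599.65 · e^(0.0166 × 2/12) = 599.65 · e^0.002767 = 599.65 × 1.002771 = $601.3116
Market $619.46 > fair $601.3116: forward overpriced → cash-and-carry (buy spot, short the forward).
At maturity, profit = |F_mkt − F*| = |619.46 − 601.3116| = $18.15 per share

$18.15 per share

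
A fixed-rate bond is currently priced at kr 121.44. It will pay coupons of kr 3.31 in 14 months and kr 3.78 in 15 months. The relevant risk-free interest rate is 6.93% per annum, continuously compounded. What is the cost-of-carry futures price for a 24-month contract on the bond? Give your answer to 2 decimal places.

PV(coupons) I = 3.31·e^(−0.0693·14/12) + 3.78·e^(−0.0693·15/12)
I = 3.0529 + 3.4663 = 6.5192
F = (S − I)·e^(rT) = (121.44 − 6.5192) · e^(0.0693·24/12)
= 114.9208 · e^0.138600 = 114.9208 × 1.148665 = kr 132.01

kr 132.01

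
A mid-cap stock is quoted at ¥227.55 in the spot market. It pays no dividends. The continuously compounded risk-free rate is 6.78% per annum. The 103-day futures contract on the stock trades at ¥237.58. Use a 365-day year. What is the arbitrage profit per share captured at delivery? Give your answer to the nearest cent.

Fair futures: F* = S·e^(carry·T), with carry = r = 0.0678
F* = 227.55 · e^(0.0678 × 103/365) = 227.55 · e^0.019133 = 227.55 × 1.019317 = ¥231.9456
Market ¥237.58 > fair ¥231.9456: forward overpriced → cash-and-carry (buy spot, short the forward).
At maturity, profit = |F_mkt − F*| = |237.58 − 231.9456| = ¥5.63 per share

¥5.63 per share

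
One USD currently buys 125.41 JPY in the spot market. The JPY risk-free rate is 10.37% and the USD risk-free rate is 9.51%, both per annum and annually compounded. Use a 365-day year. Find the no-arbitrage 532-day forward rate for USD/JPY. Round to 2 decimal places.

By covered interest parity, F = S · (1+r_JPY)^T / (1+r_USD)^T
= 125.41 × 1.154667 / 1.141577 = 125.41 × 1.011467
F = 126.85 JPY per USD

126.85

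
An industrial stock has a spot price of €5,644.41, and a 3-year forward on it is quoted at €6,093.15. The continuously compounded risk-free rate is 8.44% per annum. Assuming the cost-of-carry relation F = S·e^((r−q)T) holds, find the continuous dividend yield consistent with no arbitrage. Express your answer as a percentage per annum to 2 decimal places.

5.89%

From F = S·e^((r−q)T): (r − q) = ln(F/S)/T
ln(6093.15/5644.41) = ln(1.079502) = 0.076500
(r − q) = 0.076500 / (3) = 0.025500
q = r − ln(F/S)/T = 0.0844 − 0.025500 = 0.058900
q = 5.89%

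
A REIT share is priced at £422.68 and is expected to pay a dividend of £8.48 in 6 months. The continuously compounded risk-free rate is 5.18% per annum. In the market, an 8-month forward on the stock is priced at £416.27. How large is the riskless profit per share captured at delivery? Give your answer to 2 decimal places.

£12.71 per share

PV(dividends) I = 8.48·e^(−0.0518·6/12) = 8.2632
Fair forward F* = (S − I)·e^(rT) = (422.68 − 8.2632)·e^0.034533 = 414.4168 × 1.035136 = 428.9777
Market £416.27 < fair 428.9777: forward underpriced → reverse cash-and-carry (short the stock, invest proceeds at r, pay the dividends, go long the forward).
Profit at T = |F_mkt − F*| = |416.27 − 428.9777| = £12.71 per share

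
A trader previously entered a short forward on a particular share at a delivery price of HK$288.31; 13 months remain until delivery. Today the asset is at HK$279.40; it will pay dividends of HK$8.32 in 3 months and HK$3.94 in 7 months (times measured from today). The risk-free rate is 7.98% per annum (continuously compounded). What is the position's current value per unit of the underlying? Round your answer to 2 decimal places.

PV(remaining dividends) I = 8.32·e^(−0.0798·3/12) + 3.94·e^(−0.0798·7/12) = 11.9165
Current forward F = (S − I)·e^(rT) = (279.40 − 11.9165)·e^(0.0798·13/12) = 267.4835 × 1.090297 = 291.6365
Value (long) = (F − K)·e^(−rT) = (291.6365 − 288.31) × 0.917181 = 3.0510
Short position value = −(long value) = -HK$3.05

-HK$3.05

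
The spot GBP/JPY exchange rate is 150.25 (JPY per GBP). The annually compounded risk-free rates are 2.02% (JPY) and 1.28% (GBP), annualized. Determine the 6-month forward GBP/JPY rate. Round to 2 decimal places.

150.80

By covered interest parity, F = S · (1+r_JPY)^T / (1+r_GBP)^T
= 150.25 × 1.010050 / 1.006380 = 150.25 × 1.003647
F = 150.80 JPY per GBP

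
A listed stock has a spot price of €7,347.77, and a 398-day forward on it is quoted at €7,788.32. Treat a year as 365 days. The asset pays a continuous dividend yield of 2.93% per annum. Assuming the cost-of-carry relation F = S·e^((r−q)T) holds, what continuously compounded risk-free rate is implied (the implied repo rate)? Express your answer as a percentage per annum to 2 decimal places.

From F = S·e^((r−q)T): (r − q) = ln(F/S)/T
ln(7788.32/7347.77) = ln(1.059957) = 0.058228
(r − q) = 0.058228 / (398/365) = 0.053400
r = ln(F/S)/T + q = 0.053400 + 0.0293 = 0.082700
r = 8.27%

8.27%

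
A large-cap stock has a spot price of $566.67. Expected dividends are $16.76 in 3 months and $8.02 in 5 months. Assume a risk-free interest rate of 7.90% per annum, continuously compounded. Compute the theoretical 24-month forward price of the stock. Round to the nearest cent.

PV(dividends) I = 16.76·e^(−0.0790·3/12) + 8.02·e^(−0.0790·5/12)
I = 16.4322 + 7.7603 = 24.1925
F = (S − I)·e^(rT) = (566.67 − 24.1925) · e^(0.0790·24/12)
= 542.4775 · e^0.158000 = 542.4775 × 1.171166 = $635.33

$635.33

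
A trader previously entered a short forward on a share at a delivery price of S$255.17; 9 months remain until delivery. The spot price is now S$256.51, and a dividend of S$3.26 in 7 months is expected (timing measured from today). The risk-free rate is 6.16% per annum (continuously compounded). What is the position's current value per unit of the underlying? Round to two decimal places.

-S$9.72

PV(remaining dividends) I = 3.26·e^(−0.0616·7/12) = 3.1449
Current forward F = (S − I)·e^(rT) = (256.51 − 3.1449)·e^(0.0616·9/12) = 253.3651 × 1.047284 = 265.3452
Value (long) = (F − K)·e^(−rT) = (265.3452 − 255.17) × 0.954851 = 9.7158
Short position value = −(long value) = -S$9.72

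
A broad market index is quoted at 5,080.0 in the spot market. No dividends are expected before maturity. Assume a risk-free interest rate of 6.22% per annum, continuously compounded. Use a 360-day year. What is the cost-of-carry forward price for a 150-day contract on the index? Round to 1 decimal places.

F = S·e^(rT) = 5080.0 · e^(0.0622 × 150/360)
= 5080.0 · e^0.025917 = 5080.0 × 1.026256
F = 5,213.4

5,213.4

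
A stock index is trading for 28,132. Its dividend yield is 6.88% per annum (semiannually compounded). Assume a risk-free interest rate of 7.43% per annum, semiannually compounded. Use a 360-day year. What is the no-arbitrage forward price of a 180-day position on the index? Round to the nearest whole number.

28,207

F = S · (1+r/2)^(2T) / (1+q/2)^(2T)
= 28132 × 1.037150 / 1.034400 = 28132 × 1.002659
F = 28,207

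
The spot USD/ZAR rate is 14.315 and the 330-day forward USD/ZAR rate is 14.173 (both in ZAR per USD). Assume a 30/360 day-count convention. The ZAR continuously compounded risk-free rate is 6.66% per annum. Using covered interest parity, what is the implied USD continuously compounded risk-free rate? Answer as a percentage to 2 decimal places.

7.75%

F = S·e^((r_ZAR − r_USD)T) ⇒ r_USD = r_ZAR − ln(F/S)/T
ln(14.173/14.315) = -0.009969; /(330/360) = -0.010875
r_USD = 0.0666 + 0.010875 = 0.077475
r_USD = 7.75%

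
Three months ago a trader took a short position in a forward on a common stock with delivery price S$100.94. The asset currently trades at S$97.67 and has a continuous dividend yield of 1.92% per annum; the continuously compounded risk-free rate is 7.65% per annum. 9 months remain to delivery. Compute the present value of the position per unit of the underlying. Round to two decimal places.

-S$0.96

Current fair forward for the remaining 9 months: F = S·e^((r − q)·T), (r − q) = 0.0765 − 0.0192 = 0.0573
F = 97.67 · e^(0.0573 × 9/12) = 97.67 × 1.043912 = 101.9589
Value of long forward = (F − K)·e^(−rT) = (101.9589 − 100.94) · e^(−0.0765·9/12)
= 1.0189 × 0.944240 = 0.96
Short position value = −(long value) = -S$0.96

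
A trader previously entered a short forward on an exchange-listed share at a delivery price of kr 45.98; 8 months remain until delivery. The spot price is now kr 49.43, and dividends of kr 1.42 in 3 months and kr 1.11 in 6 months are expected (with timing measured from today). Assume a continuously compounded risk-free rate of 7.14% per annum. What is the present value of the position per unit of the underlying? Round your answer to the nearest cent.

-kr 3.12

PV(remaining dividends) I = 1.42·e^(−0.0714·3/12) + 1.11·e^(−0.0714·6/12) = 2.4659
Current forward F = (S − I)·e^(rT) = (49.43 − 2.4659)·e^(0.0714·8/12) = 46.9641 × 1.048751 = 49.2536
Value (long) = (F − K)·e^(−rT) = (49.2536 − 45.98) × 0.953515 = 3.1214
Short position value = −(long value) = -kr 3.12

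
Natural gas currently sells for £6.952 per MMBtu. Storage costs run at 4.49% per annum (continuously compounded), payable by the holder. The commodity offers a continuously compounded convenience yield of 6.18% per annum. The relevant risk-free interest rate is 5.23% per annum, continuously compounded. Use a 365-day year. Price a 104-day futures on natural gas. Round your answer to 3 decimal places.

£7.022 per MMBtu

Net carry = r + u − y = 0.0523 + 0.0449 − 0.0618 = 0.0354
F = S·e^((r+u−y)T) = 6.952 · e^(0.0354 × 104/365) = 6.952 · e^0.010087
= 6.952 × 1.010138 = £7.022 per MMBtu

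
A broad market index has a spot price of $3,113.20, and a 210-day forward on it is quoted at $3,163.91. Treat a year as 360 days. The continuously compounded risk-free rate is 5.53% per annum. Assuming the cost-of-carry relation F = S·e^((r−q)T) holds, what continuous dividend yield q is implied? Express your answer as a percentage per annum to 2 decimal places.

From F = S·e^((r−q)T): (r − q) = ln(F/S)/T
ln(3163.91/3113.20) = ln(1.016289) = 0.016158
(r − q) = 0.016158 / (210/360) = 0.027699
q = r − ln(F/S)/T = 0.0553 − 0.027699 = 0.027601
q = 2.76%

2.76%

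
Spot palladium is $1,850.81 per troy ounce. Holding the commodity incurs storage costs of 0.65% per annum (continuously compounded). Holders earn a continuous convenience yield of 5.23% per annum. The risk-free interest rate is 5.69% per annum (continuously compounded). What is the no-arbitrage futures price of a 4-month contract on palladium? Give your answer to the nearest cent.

$1,857.67 per troy ounce

Net carry = r + u − y = 0.0569 + 0.0065 − 0.0523 = 0.0111
F = S·e^((r+u−y)T) = 1850.81 · e^(0.0111 × 4/12) = 1850.81 · e^0.00370000
= 1850.81 × 1.00370685 = $1,857.67 per troy ounce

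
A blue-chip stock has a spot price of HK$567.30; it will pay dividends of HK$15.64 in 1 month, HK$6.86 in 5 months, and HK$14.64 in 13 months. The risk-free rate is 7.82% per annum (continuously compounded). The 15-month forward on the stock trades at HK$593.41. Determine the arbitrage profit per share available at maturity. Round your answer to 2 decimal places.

PV(dividends) I = 15.64·e^(−0.0782·1/12) + 6.86·e^(−0.0782·5/12) + 14.64·e^(−0.0782·13/12) = 35.6293
Fair forward F* = (S − I)·e^(rT) = (567.30 − 35.6293)·e^0.097750 = 531.6707 × 1.102687 = 586.2664
Market HK$593.41 > fair 586.2664: forward overpriced → cash-and-carry (borrow at r, buy the stock and collect the dividends, short the forward).
Profit at T = |F_mkt − F*| = |593.41 − 586.2664| = HK$7.14 per share

HK$7.14 per share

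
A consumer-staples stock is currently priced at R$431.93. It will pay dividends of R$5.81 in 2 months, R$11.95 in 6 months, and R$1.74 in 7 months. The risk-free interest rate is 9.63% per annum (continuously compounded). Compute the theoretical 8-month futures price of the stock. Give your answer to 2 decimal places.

R$440.58

PV(dividends) I = 5.81·e^(−0.0963·2/12) + 11.95·e^(−0.0963·6/12) + 1.74·e^(−0.0963·7/12)
I = 5.7175 + 11.3882 + 1.6450 = 18.7507
F = (S − I)·e^(rT) = (431.93 − 18.7507) · e^(0.0963·8/12)
= 413.1793 · e^0.064200 = 413.1793 × 1.066306 = R$440.58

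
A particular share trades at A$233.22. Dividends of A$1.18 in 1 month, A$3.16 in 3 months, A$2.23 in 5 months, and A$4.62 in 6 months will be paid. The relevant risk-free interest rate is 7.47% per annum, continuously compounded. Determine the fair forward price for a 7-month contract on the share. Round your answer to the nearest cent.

PV(dividends) I = 1.18·e^(−0.0747·1/12) + 3.16·e^(−0.0747·3/12) + 2.23·e^(−0.0747·5/12) + 4.62·e^(−0.0747·6/12)
I = 1.1727 + 3.1015 + 2.1617 + 4.4506 = 10.8865
F = (S − I)·e^(rT) = (233.22 − 10.8865) · e^(0.0747·7/12)
= 222.3335 · e^0.043575 = 222.3335 × 1.044538 = A$232.24

A$232.24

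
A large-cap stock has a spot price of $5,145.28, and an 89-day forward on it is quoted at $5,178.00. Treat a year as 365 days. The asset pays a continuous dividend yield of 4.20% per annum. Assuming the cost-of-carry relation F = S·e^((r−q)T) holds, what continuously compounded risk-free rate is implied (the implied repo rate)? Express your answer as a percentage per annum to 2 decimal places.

6.80%

From F = S·e^((r−q)T): (r − q) = ln(F/S)/T
ln(5178.00/5145.28) = ln(1.006359) = 0.006339
(r − q) = 0.006339 / (89/365) = 0.025997
r = ln(F/S)/T + q = 0.025997 + 0.0420 = 0.067997
r = 6.80%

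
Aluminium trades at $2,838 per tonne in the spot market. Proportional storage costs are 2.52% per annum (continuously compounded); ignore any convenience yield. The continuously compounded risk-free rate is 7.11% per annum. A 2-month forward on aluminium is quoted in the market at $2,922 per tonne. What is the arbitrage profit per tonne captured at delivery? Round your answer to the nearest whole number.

Fair forward: F* = S·e^(carry·T), with carry = (r + u) = 0.0711 + 0.0252 = 0.0963
F* = 2838 · e^(0.0963 × 2/12) = 2838 · e^0.016050 = 2838 × 1.016179 = $2883.9160
Market $2922 > fair $2883.9160: forward overpriced → cash-and-carry (buy spot, short the forward).
At maturity, profit = |F_mkt − F*| = |2922 − 2883.9160| = $38 per tonne

$38 per tonne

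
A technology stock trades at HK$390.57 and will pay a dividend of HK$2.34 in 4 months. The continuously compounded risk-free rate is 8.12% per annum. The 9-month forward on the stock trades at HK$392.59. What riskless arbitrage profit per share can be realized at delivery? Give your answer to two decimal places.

PV(dividends) I = 2.34·e^(−0.0812·4/12) = 2.2775
Fair forward F* = (S − I)·e^(rT) = (390.57 − 2.2775)·e^0.060900 = 388.2925 × 1.062793 = 412.6746
Market HK$392.59 < fair 412.6746: forward underpriced → reverse cash-and-carry (short the stock, invest proceeds at r, pay the dividends, go long the forward).
Profit at T = |F_mkt − F*| = |392.59 − 412.6746| = HK$20.08 per share

HK$20.08 per share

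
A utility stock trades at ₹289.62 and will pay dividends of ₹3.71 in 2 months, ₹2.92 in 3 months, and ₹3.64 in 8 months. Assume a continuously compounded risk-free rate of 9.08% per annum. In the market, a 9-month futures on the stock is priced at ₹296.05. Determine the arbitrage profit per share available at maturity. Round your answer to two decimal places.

PV(dividends) I = 3.71·e^(−0.0908·2/12) + 2.92·e^(−0.0908·3/12) + 3.64·e^(−0.0908·8/12) = 9.9349
Fair futures F* = (S − I)·e^(rT) = (289.62 − 9.9349)·e^0.068100 = 279.6851 × 1.070472 = 299.3951
Market ₹296.05 < fair 299.3951: forward underpriced → reverse cash-and-carry (short the stock, invest proceeds at r, pay the dividends, go long the forward).
Profit at T = |F_mkt − F*| = |296.05 − 299.3951| = ₹3.35 per share

₹3.35 per share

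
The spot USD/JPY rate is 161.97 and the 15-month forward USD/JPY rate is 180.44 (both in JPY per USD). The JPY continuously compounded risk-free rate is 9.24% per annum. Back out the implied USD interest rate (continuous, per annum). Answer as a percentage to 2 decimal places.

F = S·e^((r_JPY − r_USD)T) ⇒ r_USD = r_JPY − ln(F/S)/T
ln(180.44/161.97) = 0.107987; /(15/12) = 0.086390
r_USD = 0.0924 − 0.086390 = 0.006010
r_USD = 0.60%

0.60%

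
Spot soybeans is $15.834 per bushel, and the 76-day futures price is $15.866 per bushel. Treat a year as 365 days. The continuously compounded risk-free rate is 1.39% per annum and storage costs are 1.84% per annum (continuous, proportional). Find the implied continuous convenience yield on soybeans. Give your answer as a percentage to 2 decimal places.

2.26%

F = S·e^((r+u−y)T) ⇒ (r+u−y) = ln(F/S)/T
ln(15.866/15.834) = 0.002019; /T ⇒ 0.009697
y = r + u − ln(F/S)/T = 0.0139 + 0.0184 − 0.009697 = 0.022603
y = 2.26%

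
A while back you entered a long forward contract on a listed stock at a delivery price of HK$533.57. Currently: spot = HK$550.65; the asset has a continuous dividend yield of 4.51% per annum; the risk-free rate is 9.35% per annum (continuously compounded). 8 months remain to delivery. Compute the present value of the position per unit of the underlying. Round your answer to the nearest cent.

Current fair forward for the remaining 8 months: F = S·e^((r − q)·T), (r − q) = 0.0935 − 0.0451 = 0.0484
F = 550.65 · e^(0.0484 × 8/12) = 550.65 × 1.032793 = 568.7075
Value of long forward = (F − K)·e^(−rT) = (568.7075 − 533.57) · e^(−0.0935·8/12)
= 35.1375 × 0.939570 = 33.01

HK$33.01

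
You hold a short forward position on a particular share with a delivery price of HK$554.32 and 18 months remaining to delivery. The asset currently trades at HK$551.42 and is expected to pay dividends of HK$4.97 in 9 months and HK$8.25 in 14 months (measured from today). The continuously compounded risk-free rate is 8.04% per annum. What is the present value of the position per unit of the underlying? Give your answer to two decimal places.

PV(remaining dividends) I = 4.97·e^(−0.0804·9/12) + 8.25·e^(−0.0804·14/12) = 12.1905
Current forward F = (S − I)·e^(rT) = (551.42 − 12.1905)·e^(0.0804·18/12) = 539.2295 × 1.128174 = 608.3447
Value (long) = (F − K)·e^(−rT) = (608.3447 − 554.32) × 0.886388 = 47.8868
Short position value = −(long value) = -HK$47.89

-HK$47.89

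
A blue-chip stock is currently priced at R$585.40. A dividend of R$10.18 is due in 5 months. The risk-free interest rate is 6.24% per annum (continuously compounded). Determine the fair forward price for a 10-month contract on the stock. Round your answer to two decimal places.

R$606.20

PV(dividends) I = 10.18·e^(−0.0624·5/12)
I = 9.9187
F = (S − I)·e^(rT) = (585.40 − 9.9187) · e^(0.0624·10/12)
= 575.4813 · e^0.052000 = 575.4813 × 1.053376 = R$606.20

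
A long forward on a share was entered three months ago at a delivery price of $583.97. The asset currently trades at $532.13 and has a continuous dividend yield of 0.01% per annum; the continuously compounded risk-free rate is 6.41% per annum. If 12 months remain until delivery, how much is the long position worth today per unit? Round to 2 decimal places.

Current fair forward for the remaining 12 months: F = S·e^((r − q)·T), (r − q) = 0.0641 − 0.0001 = 0.0640
F = 532.13 · e^(0.0640 × 12/12) = 532.13 × 1.066092 = 567.2995
Value of long forward = (F − K)·e^(−rT) = (567.2995 − 583.97) · e^(−0.0641·12/12)
= -16.6705 × 0.937911 = -15.64

-$15.64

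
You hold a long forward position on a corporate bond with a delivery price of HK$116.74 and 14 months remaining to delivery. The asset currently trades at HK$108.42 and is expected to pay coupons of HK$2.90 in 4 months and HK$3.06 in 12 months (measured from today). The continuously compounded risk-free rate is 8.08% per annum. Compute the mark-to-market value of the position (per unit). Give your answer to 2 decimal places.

PV(remaining coupons) I = 2.90·e^(−0.0808·4/12) + 3.06·e^(−0.0808·12/12) = 5.6454
Current forward F = (S − I)·e^(rT) = (108.42 − 5.6454)·e^(0.0808·14/12) = 102.7746 × 1.098853 = 112.9342
Value (long) = (F − K)·e^(−rT) = (112.9342 − 116.74) × 0.910040 = -3.4634
Value = -HK$3.46

-HK$3.46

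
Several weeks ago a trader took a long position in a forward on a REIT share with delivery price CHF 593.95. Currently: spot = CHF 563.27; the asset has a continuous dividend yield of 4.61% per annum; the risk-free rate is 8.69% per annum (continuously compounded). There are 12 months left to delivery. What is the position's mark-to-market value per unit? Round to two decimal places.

-CHF 6.62

Current fair forward for the remaining 12 months: F = S·e^((r − q)·T), (r − q) = 0.0869 − 0.0461 = 0.0408
F = 563.27 · e^(0.0408 × 12/12) = 563.27 × 1.041644 = 586.7268
Value of long forward = (F − K)·e^(−rT) = (586.7268 − 593.95) · e^(−0.0869·12/12)
= -7.2232 × 0.916769 = -6.62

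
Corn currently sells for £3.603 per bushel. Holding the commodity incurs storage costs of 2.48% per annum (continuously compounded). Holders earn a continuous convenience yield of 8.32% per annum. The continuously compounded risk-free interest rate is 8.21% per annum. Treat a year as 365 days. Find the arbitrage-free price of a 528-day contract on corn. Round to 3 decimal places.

Net carry = r + u − y = 0.0821 + 0.0248 − 0.0832 = 0.0237
F = S·e^((r+u−y)T) = 3.603 · e^(0.0237 × 528/365) = 3.603 · e^0.034284
= 3.603 × 1.034878 = £3.729 per bushel

£3.729 per bushel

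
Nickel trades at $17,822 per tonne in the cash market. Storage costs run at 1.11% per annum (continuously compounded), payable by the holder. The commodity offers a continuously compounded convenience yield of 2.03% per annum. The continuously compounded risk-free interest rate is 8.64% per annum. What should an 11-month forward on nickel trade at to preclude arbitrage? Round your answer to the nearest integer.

Net carry = r + u − y = 0.0864 + 0.0111 − 0.0203 = 0.0772
F = S·e^((r+u−y)T) = 17822 · e^(0.0772 × 11/12) = 17822 · e^0.070767
= 17822 × 1.073331 = $19,129 per tonne

$19,129 per tonne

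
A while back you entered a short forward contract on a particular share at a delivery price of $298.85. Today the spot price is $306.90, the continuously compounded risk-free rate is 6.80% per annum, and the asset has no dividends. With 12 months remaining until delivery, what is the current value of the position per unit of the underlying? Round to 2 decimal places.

Current fair forward for the remaining 12 months: F = S·e^(r·T), r = 0.0680
F = 306.90 · e^(0.0680 × 12/12) = 306.90 × 1.070365 = 328.4950
Value of long forward = (F − K)·e^(−rT) = (328.4950 − 298.85) · e^(−0.0680·12/12)
= 29.6450 × 0.934260 = 27.70
Short position value = −(long value) = -$27.70

-$27.70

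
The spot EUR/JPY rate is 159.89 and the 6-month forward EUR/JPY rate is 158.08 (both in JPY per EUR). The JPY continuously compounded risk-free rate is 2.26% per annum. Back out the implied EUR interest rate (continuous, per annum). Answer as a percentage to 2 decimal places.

4.54%

F = S·e^((r_JPY − r_EUR)T) ⇒ r_EUR = r_JPY − ln(F/S)/T
ln(158.08/159.89) = -0.011385; /(6/12) = -0.022770
r_EUR = 0.0226 + 0.022770 = 0.045370
r_EUR = 4.54%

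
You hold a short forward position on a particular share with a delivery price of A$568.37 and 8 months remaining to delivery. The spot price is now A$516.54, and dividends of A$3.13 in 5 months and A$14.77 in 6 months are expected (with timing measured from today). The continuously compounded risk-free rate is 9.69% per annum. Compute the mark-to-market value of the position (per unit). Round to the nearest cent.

A$33.35

PV(remaining dividends) I = 3.13·e^(−0.0969·5/12) + 14.77·e^(−0.0969·6/12) = 17.0776
Current forward F = (S − I)·e^(rT) = (516.54 − 17.0776)·e^(0.0969·8/12) = 499.4624 × 1.066732 = 532.7925
Value (long) = (F − K)·e^(−rT) = (532.7925 − 568.37) × 0.937442 = -33.3518
Short position value = −(long value) = A$33.35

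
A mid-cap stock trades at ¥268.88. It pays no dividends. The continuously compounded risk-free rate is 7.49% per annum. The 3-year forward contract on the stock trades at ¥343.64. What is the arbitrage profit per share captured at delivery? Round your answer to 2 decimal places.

Fair forward: F* = S·e^(carry·T), with carry = r = 0.0749
F* = 268.88 · e^(0.0749 × 3) = 268.88 · e^0.224700 = 268.88 × 1.251947 = ¥336.6235
Market ¥343.64 > fair ¥336.6235: forward overpriced → cash-and-carry (buy spot, short the forward).
At maturity, profit = |F_mkt − F*| = |343.64 − 336.6235| = ¥7.02 per share

¥7.02 per share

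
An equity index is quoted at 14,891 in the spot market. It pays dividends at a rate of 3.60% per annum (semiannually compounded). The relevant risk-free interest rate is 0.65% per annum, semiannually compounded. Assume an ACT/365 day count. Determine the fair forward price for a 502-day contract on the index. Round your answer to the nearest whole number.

F = S · (1+r/2)^(2T) / (1+q/2)^(2T)
= 14891 × 1.008965 / 1.050296 = 14891 × 0.960648
F = 14,305

14,305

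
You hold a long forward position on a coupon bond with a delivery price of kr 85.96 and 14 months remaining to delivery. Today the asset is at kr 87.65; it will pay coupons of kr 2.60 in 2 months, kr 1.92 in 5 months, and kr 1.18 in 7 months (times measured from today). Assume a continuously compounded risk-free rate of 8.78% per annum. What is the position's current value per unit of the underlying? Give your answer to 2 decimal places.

PV(remaining coupons) I = 2.60·e^(−0.0878·2/12) + 1.92·e^(−0.0878·5/12) + 1.18·e^(−0.0878·7/12) = 5.5343
Current forward F = (S − I)·e^(rT) = (87.65 − 5.5343)·e^(0.0878·14/12) = 82.1157 × 1.107863 = 90.9729
Value (long) = (F − K)·e^(−rT) = (90.9729 − 85.96) × 0.902638 = 4.5248
Value = kr 4.52

kr 4.52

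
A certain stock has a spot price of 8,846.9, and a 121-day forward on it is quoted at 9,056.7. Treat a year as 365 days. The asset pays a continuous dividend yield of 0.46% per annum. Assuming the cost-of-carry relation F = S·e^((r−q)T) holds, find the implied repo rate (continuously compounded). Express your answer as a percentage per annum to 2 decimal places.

From F = S·e^((r−q)T): (r − q) = ln(F/S)/T
ln(9056.7/8846.9) = ln(1.023715) = 0.023438
(r − q) = 0.023438 / (121/365) = 0.070701
r = ln(F/S)/T + q = 0.070701 + 0.0046 = 0.075301
r = 7.53%

7.53%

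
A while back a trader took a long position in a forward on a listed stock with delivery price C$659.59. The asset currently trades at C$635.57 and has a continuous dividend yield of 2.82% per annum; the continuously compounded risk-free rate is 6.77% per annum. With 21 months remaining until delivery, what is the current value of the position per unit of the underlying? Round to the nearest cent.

Current fair forward for the remaining 21 months: F = S·e^((r − q)·T), (r − q) = 0.0677 − 0.0282 = 0.0395
F = 635.57 · e^(0.0395 × 21/12) = 635.57 × 1.071570 = 681.0577
Value of long forward = (F − K)·e^(−rT) = (681.0577 − 659.59) · e^(−0.0677·21/12)
= 21.4677 × 0.888274 = 19.07

C$19.07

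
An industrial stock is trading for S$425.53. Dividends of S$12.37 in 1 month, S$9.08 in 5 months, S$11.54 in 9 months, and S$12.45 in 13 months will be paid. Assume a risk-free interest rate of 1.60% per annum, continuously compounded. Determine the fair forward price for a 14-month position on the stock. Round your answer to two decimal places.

S$387.69

PV(dividends) I = 12.37·e^(−0.0160·1/12) + 9.08·e^(−0.0160·5/12) + 11.54·e^(−0.0160·9/12) + 12.45·e^(−0.0160·13/12)
I = 12.3535 + 9.0197 + 11.4023 + 12.2361 = 45.0116
F = (S − I)·e^(rT) = (425.53 − 45.0116) · e^(0.0160·14/12)
= 380.5184 · e^0.018667 = 380.5184 × 1.018842 = S$387.69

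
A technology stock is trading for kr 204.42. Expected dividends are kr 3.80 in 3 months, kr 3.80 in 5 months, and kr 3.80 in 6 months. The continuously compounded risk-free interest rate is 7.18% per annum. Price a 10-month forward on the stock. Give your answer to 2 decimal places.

kr 205.25

PV(dividends) I = 3.80·e^(−0.0718·3/12) + 3.80·e^(−0.0718·5/12) + 3.80·e^(−0.0718·6/12)
I = 3.7324 + 3.6880 + 3.6660 = 11.0864
F = (S − I)·e^(rT) = (204.42 − 11.0864) · e^(0.0718·10/12)
= 193.3336 · e^0.059833 = 193.3336 × 1.061659 = kr 205.25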